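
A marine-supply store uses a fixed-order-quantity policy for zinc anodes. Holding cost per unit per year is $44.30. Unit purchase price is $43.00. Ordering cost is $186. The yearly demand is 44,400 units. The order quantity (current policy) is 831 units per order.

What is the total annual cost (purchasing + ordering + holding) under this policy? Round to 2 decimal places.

Orders/yr = 44,400/831 = 53.430; ordering cost = 53.430 × $186 = $9,937.91
Average inventory = 831/2 = 415.5; holding cost = 415.5 × $44.3 = $18,406.65
Purchase cost = D·C = 44,400 × 43 = $1,909,200.00
Total = $9,937.91 + $18,406.65 + $1,909,200.00 = $1,937,544.56

$1,937,544.56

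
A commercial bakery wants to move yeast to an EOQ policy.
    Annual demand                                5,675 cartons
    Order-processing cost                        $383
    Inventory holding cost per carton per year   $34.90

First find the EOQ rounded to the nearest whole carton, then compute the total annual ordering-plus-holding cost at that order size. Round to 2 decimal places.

$12,317.14

Optimal lot size Q* = (2 × 5,675 × $383 / $34.9)^½ ≈ 352.93 → Q = 353 cartons
Orders/yr = 5,675/353 = 16.076; ordering cost = 16.076 × $383 = $6,157.29
Average inventory = 353/2 = 176.5; holding cost = 176.5 × $34.9 = $6,159.85
Total = $6,157.29 + $6,159.85 = $12,317.14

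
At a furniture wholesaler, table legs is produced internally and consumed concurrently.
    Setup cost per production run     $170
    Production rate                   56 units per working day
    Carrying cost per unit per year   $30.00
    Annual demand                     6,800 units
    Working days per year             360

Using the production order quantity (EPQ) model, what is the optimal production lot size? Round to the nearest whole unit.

Daily demand d = 6,800/360 = 18.889; p = 56; 1 − d/p = 0.66270
EPQ = √(2DS / (H(1 − d/p)))
    = √(2 × 6,800 × 170 / (30 × 0.66270)) ≈ 341.02

341 units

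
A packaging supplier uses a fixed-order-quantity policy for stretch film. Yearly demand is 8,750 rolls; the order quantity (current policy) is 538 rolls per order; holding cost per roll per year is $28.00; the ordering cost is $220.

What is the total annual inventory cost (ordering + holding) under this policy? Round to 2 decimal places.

$11,110.07

Orders/yr = 8,750/538 = 16.264; ordering cost = 16.264 × $220 = $3,578.07
Average inventory = 538/2 = 269; holding cost = 269 × $28 = $7,532.00
Total = $3,578.07 + $7,532.00 = $11,110.07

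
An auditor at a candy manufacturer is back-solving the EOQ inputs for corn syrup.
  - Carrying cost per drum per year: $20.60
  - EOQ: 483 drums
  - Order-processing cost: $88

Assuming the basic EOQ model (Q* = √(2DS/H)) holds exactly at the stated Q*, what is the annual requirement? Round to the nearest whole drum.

27,305 drums per year

From Q* = √(2DS/H) ⇒ Q*² = 2DS/H.
D = Q²H / (2S) = 483² × 20.6 / (2 × 88) = 27,305.42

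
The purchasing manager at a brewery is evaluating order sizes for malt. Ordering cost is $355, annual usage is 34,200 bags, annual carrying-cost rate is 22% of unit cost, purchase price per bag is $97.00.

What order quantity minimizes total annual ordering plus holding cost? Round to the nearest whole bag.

Carrying cost H = $97 × 22% = $21.3400/bag/yr
2DS/H = 2·34,200·355/21.34 = 1,137,863.17
EOQ = √1,137,863.17 ≈ 1,066.71

1,067 bags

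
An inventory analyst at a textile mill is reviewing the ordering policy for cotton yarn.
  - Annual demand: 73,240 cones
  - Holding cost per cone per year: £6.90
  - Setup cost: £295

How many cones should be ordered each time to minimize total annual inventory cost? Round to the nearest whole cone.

2DS/H = 2·73,240·295/6.9 = 6,262,550.72
EOQ = √6,262,550.72 ≈ 2,502.51

2,503 cones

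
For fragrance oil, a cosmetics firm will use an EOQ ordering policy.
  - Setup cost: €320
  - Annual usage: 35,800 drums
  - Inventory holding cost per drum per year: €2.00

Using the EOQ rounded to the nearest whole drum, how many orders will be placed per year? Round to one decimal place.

10.6 orders per year

Optimal lot size Q* = (2 × 35,800 × €320 / €2)^½ ≈ 3,384.67 → Q = 3,385
N = D/Q = 35,800/3,385 ≈ 10.576 orders/yr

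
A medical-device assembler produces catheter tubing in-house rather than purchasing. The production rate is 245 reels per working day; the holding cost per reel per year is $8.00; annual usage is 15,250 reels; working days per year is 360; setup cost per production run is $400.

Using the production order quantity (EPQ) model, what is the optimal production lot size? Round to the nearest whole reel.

Daily demand d = 15,250/360 = 42.361; p = 245; 1 − d/p = 0.82710
EPQ = √(2DS / (H(1 − d/p)))
    = √(2 × 15,250 × 400 / (8 × 0.82710)) ≈ 1,357.86

1,358 reels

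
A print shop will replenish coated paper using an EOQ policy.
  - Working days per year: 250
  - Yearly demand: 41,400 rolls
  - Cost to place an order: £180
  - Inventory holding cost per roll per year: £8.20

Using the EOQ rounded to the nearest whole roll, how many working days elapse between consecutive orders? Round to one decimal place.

EOQ = √(2DS/H) = √(2 × 41,400 × 180 / 8.2)
    = √(1,817,560.98) ≈ 1,348.17 → Q = 1,348 rolls
T = Q/D × 250 days = 1,348/41,400 × 250 = 8.140 days

8.1 days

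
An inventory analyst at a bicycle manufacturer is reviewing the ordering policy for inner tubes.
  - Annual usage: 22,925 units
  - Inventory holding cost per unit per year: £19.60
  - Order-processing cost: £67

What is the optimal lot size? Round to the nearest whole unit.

396 units

Optimal lot size Q* = (2 × 22,925 × £67 / £19.6)^½ ≈ 395.89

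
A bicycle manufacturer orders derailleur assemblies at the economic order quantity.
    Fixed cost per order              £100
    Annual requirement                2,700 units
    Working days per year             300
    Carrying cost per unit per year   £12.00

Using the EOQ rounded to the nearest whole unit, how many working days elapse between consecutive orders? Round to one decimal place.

23.6 days

EOQ = √(2DS/H) = √(2 × 2,700 × 100 / 12)
    = √(45,000.00) ≈ 212.13 → Q = 212 units
Days between orders = 300 / (D/Q) = 300 / 12.736 ≈ 23.556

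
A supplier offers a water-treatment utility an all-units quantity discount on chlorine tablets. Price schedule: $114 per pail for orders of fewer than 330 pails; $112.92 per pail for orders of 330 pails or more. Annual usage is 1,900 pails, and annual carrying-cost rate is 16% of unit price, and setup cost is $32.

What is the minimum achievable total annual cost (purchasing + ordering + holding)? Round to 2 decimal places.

H₁ = 16%×$114 = $18.2400;  H₂ = 16%×$112.92 = $18.0672
EOQ₁ = √(2×1,900×32/18.2400) = 81.65  (< 330, feasible at tier 1)
EOQ₂ = √(2×1,900×32/18.0672) = 82.04  (< 330 → use Q = 330 at tier-2 price)
TC(tier 1 (EOQ₁), Q≈81.6) = $218,089.29
TC(tier 2, Q≈330.0) = $217,713.33
Minimum at tier 2: $217,713.33

$217,713.33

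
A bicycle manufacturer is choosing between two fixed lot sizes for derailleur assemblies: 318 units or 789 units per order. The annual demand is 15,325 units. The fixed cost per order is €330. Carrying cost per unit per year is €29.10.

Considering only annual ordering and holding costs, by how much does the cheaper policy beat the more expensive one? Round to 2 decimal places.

For each Q, cost = (D/Q)·S + (Q/2)·H.
TC(318) = (15,325/318)×330 + (318/2)×29.1 = €20,530.20
TC(789) = (15,325/789)×330 + (789/2)×29.1 = €17,889.65
Lots of 789 are cheaper by €2,640.56.

€2,640.56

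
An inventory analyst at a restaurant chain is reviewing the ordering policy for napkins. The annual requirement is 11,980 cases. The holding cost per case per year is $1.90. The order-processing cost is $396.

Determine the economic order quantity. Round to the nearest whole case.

Optimal lot size Q* = (2 × 11,980 × $396 / $1.9)^½ ≈ 2,234.67

2,235 cases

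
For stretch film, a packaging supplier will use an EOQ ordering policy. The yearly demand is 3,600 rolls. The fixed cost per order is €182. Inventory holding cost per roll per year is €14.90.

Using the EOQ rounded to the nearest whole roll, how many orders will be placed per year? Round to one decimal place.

Q* = √(2·D·S / H) = √(2·3,600·182 / 14.9) = √87,946.3 ≈ 296.56 → Q = 297
N = D/Q = 3,600/297 ≈ 12.121 orders/yr

12.1 orders per year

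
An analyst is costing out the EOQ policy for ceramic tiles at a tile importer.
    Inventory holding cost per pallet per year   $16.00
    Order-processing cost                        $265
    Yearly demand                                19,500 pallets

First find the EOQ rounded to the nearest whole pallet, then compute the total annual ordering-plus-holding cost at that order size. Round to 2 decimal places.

$12,859.24

2DS/H = 2·19,500·265/16 = 645,937.50
EOQ = √645,937.50 ≈ 803.70 → Q = 804 pallets
Ordering: D/Q × S = 19,500/804 × $265 = $6,427.24
Holding:  Q/2 × H = 804/2 × $16 = $6,432.00
Total = $6,427.24 + $6,432.00 = $12,859.24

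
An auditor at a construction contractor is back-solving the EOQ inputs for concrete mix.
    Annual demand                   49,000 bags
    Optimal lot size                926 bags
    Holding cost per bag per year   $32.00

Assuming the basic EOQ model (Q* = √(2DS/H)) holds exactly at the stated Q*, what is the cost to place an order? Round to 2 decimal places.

EOQ relation: Q² = 2DS/H, so rearrange for the unknown.
S = Q²H / (2D) = 926² × 32 / (2 × 49,000) = 279.9922

$279.99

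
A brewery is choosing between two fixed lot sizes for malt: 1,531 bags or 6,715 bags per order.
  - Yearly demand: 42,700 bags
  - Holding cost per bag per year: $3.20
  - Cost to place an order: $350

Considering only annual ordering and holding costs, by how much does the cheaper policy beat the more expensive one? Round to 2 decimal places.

$758.42

For each Q, cost = (D/Q)·S + (Q/2)·H.
TC(1,531) = (42,700/1,531)×350 + (1,531/2)×3.2 = $12,211.19
TC(6,715) = (42,700/6,715)×350 + (6,715/2)×3.2 = $12,969.61
|ΔTC| = |$12,211.19 − $12,969.61| = $758.42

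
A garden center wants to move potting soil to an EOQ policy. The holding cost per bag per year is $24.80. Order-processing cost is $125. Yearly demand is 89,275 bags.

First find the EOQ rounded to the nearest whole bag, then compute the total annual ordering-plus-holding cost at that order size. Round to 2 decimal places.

2DS/H = 2·89,275·125/24.8 = 899,949.60
EOQ = √899,949.60 ≈ 948.66 → Q = 949 bags
Ordering: D/Q × S = 89,275/949 × $125 = $11,759.09
Holding:  Q/2 × H = 949/2 × $24.8 = $11,767.60
Total = $11,759.09 + $11,767.60 = $23,526.69

$23,526.69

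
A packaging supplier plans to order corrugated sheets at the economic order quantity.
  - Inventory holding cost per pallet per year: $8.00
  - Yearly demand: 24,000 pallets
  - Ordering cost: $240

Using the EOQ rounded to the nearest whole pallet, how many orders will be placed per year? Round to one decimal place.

20.0 orders per year

Optimal lot size Q* = (2 × 24,000 × $240 / $8)^½ ≈ 1,200.00 → Q = 1,200
Orders per year = D/Q = 24,000 / 1,200 = 20.000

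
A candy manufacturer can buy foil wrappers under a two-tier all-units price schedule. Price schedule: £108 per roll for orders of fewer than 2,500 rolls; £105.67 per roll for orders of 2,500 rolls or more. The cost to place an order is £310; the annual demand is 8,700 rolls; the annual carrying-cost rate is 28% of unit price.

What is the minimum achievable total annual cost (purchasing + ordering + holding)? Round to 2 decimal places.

H₁ = 28%×£108 = £30.2400;  H₂ = 28%×£105.67 = £29.5876
EOQ₁ = √(2×8,700×310/30.2400) = 422.34  (< 2,500, feasible at tier 1)
EOQ₂ = √(2×8,700×310/29.5876) = 426.97  (< 2,500 → use Q = 2,500 at tier-2 price)
TC(tier 1 (EOQ₁), Q≈422.3) = £952,371.63
TC(tier 2, Q≈2,500.0) = £957,392.30
Minimum at tier 1 (EOQ₁): £952,371.63

£952,371.63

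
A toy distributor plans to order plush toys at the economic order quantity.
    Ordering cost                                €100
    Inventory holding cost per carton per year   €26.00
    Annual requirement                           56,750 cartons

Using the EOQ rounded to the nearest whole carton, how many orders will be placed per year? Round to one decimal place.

EOQ = √(2DS/H) = √(2 × 56,750 × 100 / 26)
    = √(436,538.46) ≈ 660.71 → Q = 661
N = D/Q = 56,750/661 ≈ 85.855 orders/yr

85.9 orders per year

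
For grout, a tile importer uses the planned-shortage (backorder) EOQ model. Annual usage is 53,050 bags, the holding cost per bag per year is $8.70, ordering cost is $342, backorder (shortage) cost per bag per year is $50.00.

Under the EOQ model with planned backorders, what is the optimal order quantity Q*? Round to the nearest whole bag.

Basic EOQ = √(2·53,050·342/8.7) = 2,042.260
Backorder adjustment √((H+b)/b) = √((8.7+50)/50) = 1.0835
Q* = 2,042.260 × 1.0835 ≈ 2,212.82

2,213 bags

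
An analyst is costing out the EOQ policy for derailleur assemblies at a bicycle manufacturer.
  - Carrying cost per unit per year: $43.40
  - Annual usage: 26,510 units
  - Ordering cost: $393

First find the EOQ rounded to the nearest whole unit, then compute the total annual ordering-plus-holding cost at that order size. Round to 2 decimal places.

EOQ = √(2DS/H) = √(2 × 26,510 × 393 / 43.4)
    = √(480,111.98) ≈ 692.90 → Q = 693 units
Orders/yr = 26,510/693 = 38.254; ordering cost = 38.254 × $393 = $15,033.81
Average inventory = 693/2 = 346.5; holding cost = 346.5 × $43.4 = $15,038.10
Total = $15,033.81 + $15,038.10 = $30,071.91

$30,071.91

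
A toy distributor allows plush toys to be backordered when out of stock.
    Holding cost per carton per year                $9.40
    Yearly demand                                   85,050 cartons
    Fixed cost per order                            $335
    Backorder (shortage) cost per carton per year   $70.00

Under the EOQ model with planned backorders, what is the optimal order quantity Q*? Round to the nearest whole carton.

2,622 cartons

Q* = √(2DS/H) · √((H + b)/b)
   = √(2 × 85,050 × 335 / 9.4) · √((9.4 + 70) / 70)
   = 2,462.128 × 1.0650 ≈ 2,622.24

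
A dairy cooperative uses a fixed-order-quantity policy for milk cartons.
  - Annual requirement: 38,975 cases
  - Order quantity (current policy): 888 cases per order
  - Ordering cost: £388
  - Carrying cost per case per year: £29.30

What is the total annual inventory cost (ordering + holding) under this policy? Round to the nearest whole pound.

£30,039

Annual ordering cost = (D/Q)·S = (38,975/888) × 388 = £17,029.62
Annual holding cost  = (Q/2)·H = (888/2) × 29.3 = £13,009.20
Total = £17,029.62 + £13,009.20 = £30,038.82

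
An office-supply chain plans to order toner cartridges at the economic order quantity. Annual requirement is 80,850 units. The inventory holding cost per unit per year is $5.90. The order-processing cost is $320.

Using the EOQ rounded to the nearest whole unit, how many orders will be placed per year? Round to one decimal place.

EOQ = √(2DS/H) = √(2 × 80,850 × 320 / 5.9)
    = √(8,770,169.49) ≈ 2,961.45 → Q = 2,961
N = D/Q = 80,850/2,961 ≈ 27.305 orders/yr

27.3 orders per year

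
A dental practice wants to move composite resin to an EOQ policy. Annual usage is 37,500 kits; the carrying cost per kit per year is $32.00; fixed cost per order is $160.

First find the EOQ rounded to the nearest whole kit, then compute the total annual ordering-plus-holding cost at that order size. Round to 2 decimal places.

EOQ = √(2DS/H) = √(2 × 37,500 × 160 / 32)
    = √(375,000.00) ≈ 612.37 → Q = 612 kits
Orders/yr = 37,500/612 = 61.275; ordering cost = 61.275 × $160 = $9,803.92
Average inventory = 612/2 = 306; holding cost = 306 × $32 = $9,792.00
Total = $9,803.92 + $9,792.00 = $19,595.92

$19,595.92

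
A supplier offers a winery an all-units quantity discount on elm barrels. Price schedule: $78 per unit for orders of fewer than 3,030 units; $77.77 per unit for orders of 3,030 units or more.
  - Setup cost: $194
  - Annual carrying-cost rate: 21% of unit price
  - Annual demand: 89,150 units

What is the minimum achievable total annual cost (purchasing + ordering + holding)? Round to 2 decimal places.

H₁ = 21%×$78 = $16.3800;  H₂ = 21%×$77.77 = $16.3317
EOQ₁ = √(2×89,150×194/16.3800) = 1,453.18  (< 3,030, feasible at tier 1)
EOQ₂ = √(2×89,150×194/16.3317) = 1,455.33  (< 3,030 → use Q = 3,030 at tier-2 price)
TC(tier 1 (EOQ₁), Q≈1,453.2) = $6,977,503.10
TC(tier 2, Q≈3,030.0) = $6,963,645.98
Minimum at tier 2: $6,963,645.98

$6,963,645.98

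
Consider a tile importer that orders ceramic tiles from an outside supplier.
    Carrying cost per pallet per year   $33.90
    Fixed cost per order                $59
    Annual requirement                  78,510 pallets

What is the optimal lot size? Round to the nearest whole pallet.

Q* = √(2·D·S / H) = √(2·78,510·59 / 33.9) = √273,279.6 ≈ 522.76

523 pallets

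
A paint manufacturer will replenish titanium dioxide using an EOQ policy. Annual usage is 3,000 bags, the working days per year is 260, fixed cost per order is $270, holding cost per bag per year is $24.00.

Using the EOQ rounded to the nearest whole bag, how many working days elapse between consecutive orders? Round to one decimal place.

EOQ = √(2DS/H) = √(2 × 3,000 × 270 / 24)
    = √(67,500.00) ≈ 259.81 → Q = 260 bags
Days between orders = 260 / (D/Q) = 260 / 11.538 ≈ 22.533

22.5 days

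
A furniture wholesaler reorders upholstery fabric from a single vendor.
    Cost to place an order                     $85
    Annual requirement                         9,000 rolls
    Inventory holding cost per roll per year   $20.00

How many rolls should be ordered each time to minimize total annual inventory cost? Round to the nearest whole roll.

Optimal lot size Q* = (2 × 9,000 × $85 / $20)^½ ≈ 276.59

277 rolls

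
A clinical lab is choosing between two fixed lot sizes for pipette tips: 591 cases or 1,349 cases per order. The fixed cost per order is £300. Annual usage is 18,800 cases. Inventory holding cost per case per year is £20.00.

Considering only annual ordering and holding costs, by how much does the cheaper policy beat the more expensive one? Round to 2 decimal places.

£2,217.73

For each Q, cost = (D/Q)·S + (Q/2)·H.
TC(591) = (18,800/591)×300 + (591/2)×20 = £15,453.15
TC(1,349) = (18,800/1,349)×300 + (1,349/2)×20 = £17,670.87
Cheaper: Q = 591.  Difference = £2,217.73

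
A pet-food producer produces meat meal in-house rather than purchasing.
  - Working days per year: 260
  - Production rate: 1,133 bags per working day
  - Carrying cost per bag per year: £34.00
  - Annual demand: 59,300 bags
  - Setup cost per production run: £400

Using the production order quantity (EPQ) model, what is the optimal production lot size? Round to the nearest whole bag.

Daily demand d = 59,300/260 = 228.077; p = 1133; 1 − d/p = 0.79870
EPQ = √(2DS / (H(1 − d/p)))
    = √(2 × 59,300 × 400 / (34 × 0.79870)) ≈ 1,321.73

1,322 bags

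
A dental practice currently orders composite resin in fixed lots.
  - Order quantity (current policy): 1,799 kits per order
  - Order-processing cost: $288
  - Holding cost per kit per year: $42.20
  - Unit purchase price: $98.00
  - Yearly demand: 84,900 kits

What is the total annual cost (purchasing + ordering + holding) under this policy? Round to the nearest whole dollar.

Orders/yr = 84,900/1,799 = 47.193; ordering cost = 47.193 × $288 = $13,591.55
Average inventory = 1,799/2 = 899.5; holding cost = 899.5 × $42.2 = $37,958.90
Purchase cost = D·C = 84,900 × 98 = $8,320,200.00
Total = $13,591.55 + $37,958.90 + $8,320,200.00 = $8,371,750.45

$8,371,750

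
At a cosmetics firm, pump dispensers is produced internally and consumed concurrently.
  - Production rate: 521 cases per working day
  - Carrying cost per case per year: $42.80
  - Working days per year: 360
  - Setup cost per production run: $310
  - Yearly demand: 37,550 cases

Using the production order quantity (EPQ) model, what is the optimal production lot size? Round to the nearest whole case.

Daily demand d = 37,550/360 = 104.306; p = 521; 1 − d/p = 0.79980
EPQ = √(2DS / (H(1 − d/p)))
    = √(2 × 37,550 × 310 / (42.8 × 0.79980)) ≈ 824.69

825 cases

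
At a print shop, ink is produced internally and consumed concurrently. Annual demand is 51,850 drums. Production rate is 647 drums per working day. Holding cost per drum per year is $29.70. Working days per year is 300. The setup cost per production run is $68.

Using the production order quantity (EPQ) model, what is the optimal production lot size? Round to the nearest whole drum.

Daily demand d = 51,850/300 = 172.833; p = 647; 1 − d/p = 0.73287
EPQ = √(2DS / (H(1 − d/p)))
    = √(2 × 51,850 × 68 / (29.7 × 0.73287)) ≈ 569.18

569 drums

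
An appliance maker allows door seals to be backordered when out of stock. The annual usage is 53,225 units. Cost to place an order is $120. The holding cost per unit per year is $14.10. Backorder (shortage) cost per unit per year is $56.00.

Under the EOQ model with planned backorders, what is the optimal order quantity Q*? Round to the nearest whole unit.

Basic EOQ = √(2·53,225·120/14.1) = 951.818
Backorder adjustment √((H+b)/b) = √((14.1+56)/56) = 1.1188
Q* = 951.818 × 1.1188 ≈ 1,064.92

1,065 units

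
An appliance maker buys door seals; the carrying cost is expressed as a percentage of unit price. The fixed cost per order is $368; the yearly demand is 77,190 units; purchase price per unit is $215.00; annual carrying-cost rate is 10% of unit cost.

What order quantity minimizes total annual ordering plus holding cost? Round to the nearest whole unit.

1,626 units

Holding cost per unit per year: H = 10% × $215 = $21.5000
EOQ = √(2DS/H) = √(2 × 77,190 × 368 / 21.5)
    = √(2,642,411.16) ≈ 1,625.55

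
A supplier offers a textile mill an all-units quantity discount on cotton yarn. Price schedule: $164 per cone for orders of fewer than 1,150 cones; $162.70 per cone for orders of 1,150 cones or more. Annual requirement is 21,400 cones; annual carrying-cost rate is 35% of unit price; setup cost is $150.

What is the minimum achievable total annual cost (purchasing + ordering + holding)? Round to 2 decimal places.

$3,517,314.68

H₁ = 35%×$164 = $57.4000;  H₂ = 35%×$162.70 = $56.9450
EOQ₁ = √(2×21,400×150/57.4000) = 334.43  (< 1,150, feasible at tier 1)
EOQ₂ = √(2×21,400×150/56.9450) = 335.77  (< 1,150 → use Q = 1,150 at tier-2 price)
TC(tier 1 (EOQ₁), Q≈334.4) = $3,528,796.56
TC(tier 2, Q≈1,150.0) = $3,517,314.68
Minimum at tier 2: $3,517,314.68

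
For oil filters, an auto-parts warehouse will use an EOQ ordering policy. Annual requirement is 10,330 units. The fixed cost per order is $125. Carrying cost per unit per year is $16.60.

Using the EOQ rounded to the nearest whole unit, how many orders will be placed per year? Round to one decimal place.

26.2 orders per year

Optimal lot size Q* = (2 × 10,330 × $125 / $16.6)^½ ≈ 394.43 → Q = 394
N = D/Q = 10,330/394 ≈ 26.218 orders/yr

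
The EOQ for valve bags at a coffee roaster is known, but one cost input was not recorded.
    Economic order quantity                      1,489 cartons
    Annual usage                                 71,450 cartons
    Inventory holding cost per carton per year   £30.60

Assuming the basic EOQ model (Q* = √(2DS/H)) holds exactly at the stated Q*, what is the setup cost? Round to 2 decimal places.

Since Q* = (2DS/H)^½, squaring gives Q*²·H = 2DS.
S = Q²H / (2D) = 1,489² × 30.6 / (2 × 71,450) = 474.7649

£474.76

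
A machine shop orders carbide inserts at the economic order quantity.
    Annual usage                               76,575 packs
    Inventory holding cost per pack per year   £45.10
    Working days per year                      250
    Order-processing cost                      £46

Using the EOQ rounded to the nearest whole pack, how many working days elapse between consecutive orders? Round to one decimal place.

EOQ = √(2DS/H) = √(2 × 76,575 × 46 / 45.1)
    = √(156,206.21) ≈ 395.23 → Q = 395 packs
T = Q/D × 250 days = 395/76,575 × 250 = 1.290 days

1.3 days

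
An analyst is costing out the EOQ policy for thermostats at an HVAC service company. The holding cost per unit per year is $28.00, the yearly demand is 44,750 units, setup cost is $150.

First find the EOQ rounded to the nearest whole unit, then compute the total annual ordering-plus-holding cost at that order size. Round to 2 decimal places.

EOQ = √(2DS/H) = √(2 × 44,750 × 150 / 28)
    = √(479,464.29) ≈ 692.43 → Q = 692 units
Orders/yr = 44,750/692 = 64.668; ordering cost = 64.668 × $150 = $9,700.14
Average inventory = 692/2 = 346; holding cost = 346 × $28 = $9,688.00
Total = $9,700.14 + $9,688.00 = $19,388.14

$19,388.14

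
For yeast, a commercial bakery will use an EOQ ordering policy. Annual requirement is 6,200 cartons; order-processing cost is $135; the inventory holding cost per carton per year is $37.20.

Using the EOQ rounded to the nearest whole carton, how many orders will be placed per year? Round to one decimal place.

29.2 orders per year

2DS/H = 2·6,200·135/37.2 = 45,000.00
EOQ = √45,000.00 ≈ 212.13 → Q = 212
N = D/Q = 6,200/212 ≈ 29.245 orders/yr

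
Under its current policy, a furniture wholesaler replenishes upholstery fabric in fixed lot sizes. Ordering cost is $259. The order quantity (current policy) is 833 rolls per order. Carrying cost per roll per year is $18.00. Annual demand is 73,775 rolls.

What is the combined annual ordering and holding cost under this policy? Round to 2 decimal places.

$30,435.45

Orders/yr = 73,775/833 = 88.565; ordering cost = 88.565 × $259 = $22,938.45
Average inventory = 833/2 = 416.5; holding cost = 416.5 × $18 = $7,497.00
Total = $22,938.45 + $7,497.00 = $30,435.45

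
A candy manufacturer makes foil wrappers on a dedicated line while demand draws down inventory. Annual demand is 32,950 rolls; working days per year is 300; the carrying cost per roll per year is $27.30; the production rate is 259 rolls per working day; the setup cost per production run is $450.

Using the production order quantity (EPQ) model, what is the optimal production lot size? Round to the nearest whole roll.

1,373 rolls

d = 32,950/300 = 109.8333 rolls/day;  effective holding cost H(1 − d/p) = 27.3·(1 − 109.8333/259) = 15.72297
Q* = √(2DS / H_eff) = √(2·32,950·450 / 15.72297) ≈ 1,373.35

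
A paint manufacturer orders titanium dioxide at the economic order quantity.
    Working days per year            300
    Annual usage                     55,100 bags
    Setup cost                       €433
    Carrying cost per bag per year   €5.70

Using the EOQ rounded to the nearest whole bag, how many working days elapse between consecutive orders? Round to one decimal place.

2DS/H = 2·55,100·433/5.7 = 8,371,333.33
EOQ = √8,371,333.33 ≈ 2,893.33 → Q = 2,893 bags
Cycle time = (working days × Q)/D = (300 × 2,893) / 55,100 = 15.751 days

15.8 days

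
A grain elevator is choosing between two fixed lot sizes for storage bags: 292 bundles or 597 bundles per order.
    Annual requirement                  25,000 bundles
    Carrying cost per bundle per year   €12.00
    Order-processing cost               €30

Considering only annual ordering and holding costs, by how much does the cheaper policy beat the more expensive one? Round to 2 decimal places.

TC(Q) = (D/Q)S + (Q/2)H
TC(292) = (25,000/292)×30 + (292/2)×12 = €4,320.49
TC(597) = (25,000/597)×30 + (597/2)×12 = €4,838.28
Lots of 292 are cheaper by €517.79.

€517.79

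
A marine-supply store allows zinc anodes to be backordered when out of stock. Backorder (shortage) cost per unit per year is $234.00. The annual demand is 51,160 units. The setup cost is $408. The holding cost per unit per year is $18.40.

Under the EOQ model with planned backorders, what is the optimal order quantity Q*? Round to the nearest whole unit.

Basic EOQ = √(2·51,160·408/18.4) = 1,506.265
Backorder adjustment √((H+b)/b) = √((18.4+234)/234) = 1.0386
Q* = 1,506.265 × 1.0386 ≈ 1,564.37

1,564 units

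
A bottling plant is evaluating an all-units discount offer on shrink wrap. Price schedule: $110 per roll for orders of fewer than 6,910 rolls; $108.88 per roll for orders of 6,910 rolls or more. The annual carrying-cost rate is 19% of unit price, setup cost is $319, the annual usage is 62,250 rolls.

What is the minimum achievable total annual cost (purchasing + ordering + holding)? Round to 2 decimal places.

H₁ = 19%×$110 = $20.9000;  H₂ = 19%×$108.88 = $20.6872
EOQ₁ = √(2×62,250×319/20.9000) = 1,378.50  (< 6,910, feasible at tier 1)
EOQ₂ = √(2×62,250×319/20.6872) = 1,385.57  (< 6,910 → use Q = 6,910 at tier-2 price)
TC(tier 1 (EOQ₁), Q≈1,378.5) = $6,876,310.66
TC(tier 2, Q≈6,910.0) = $6,852,128.05
Minimum at tier 2: $6,852,128.05

$6,852,128.05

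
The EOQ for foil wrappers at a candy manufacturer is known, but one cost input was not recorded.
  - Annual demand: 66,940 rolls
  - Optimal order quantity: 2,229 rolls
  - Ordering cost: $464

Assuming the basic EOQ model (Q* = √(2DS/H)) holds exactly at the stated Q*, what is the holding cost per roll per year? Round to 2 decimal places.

$12.50

EOQ relation: Q² = 2DS/H, so rearrange for the unknown.
H = 2DS / Q² = 2 × 66,940 × 464 / 2,229² = 12.5030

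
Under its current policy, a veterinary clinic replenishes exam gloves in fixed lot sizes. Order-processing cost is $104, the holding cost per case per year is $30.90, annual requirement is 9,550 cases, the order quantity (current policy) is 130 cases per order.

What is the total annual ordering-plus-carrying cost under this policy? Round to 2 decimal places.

$9,648.50

Orders/yr = 9,550/130 = 73.462; ordering cost = 73.462 × $104 = $7,640.00
Average inventory = 130/2 = 65; holding cost = 65 × $30.9 = $2,008.50
Total = $7,640.00 + $2,008.50 = $9,648.50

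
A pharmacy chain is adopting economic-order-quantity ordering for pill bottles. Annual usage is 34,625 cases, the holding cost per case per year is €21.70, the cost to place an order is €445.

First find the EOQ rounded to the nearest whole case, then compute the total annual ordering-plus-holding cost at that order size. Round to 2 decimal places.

EOQ = √(2DS/H) = √(2 × 34,625 × 445 / 21.7)
    = √(1,420,103.69) ≈ 1,191.68 → Q = 1,192 cases
Orders/yr = 34,625/1,192 = 29.048; ordering cost = 29.048 × €445 = €12,926.28
Average inventory = 1,192/2 = 596; holding cost = 596 × €21.7 = €12,933.20
Total = €12,926.28 + €12,933.20 = €25,859.48

€25,859.48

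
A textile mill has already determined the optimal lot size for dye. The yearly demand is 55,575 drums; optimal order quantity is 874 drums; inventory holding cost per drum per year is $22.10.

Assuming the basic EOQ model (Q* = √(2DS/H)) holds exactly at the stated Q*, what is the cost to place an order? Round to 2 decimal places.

EOQ relation: Q² = 2DS/H, so rearrange for the unknown.
S = Q²H / (2D) = 874² × 22.1 / (2 × 55,575) = 151.8818

$151.88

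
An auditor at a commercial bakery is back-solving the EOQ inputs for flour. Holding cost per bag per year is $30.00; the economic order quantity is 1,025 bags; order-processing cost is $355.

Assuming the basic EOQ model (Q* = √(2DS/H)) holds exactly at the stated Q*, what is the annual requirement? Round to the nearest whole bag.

44,393 bags per year

From Q* = √(2DS/H) ⇒ Q*² = 2DS/H.
D = Q²H / (2S) = 1,025² × 30 / (2 × 355) = 44,392.61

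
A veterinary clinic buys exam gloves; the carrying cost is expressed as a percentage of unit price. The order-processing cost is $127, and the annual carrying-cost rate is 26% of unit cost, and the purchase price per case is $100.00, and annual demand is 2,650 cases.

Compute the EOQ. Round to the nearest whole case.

161 cases

Holding cost per case per year: H = 26% × $100 = $26.0000
Q* = √(2·D·S / H) = √(2·2,650·127 / 26) = √25,888.5 ≈ 160.90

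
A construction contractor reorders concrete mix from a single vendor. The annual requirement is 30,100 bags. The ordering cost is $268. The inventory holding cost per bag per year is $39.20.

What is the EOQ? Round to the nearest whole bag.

EOQ = √(2DS/H) = √(2 × 30,100 × 268 / 39.2)
    = √(411,571.43) ≈ 641.54

642 bags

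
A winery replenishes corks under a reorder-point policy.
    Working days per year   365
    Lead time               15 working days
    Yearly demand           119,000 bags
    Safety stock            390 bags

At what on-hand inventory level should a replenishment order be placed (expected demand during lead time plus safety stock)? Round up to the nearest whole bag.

5,281 bags

Daily demand d = 119,000 / 365 = 326.027 bags/day
Demand during lead time = 326.027 × 15 = 4,890.41
Reorder point = 4,890.41 + 390 = 5,280.41 → round up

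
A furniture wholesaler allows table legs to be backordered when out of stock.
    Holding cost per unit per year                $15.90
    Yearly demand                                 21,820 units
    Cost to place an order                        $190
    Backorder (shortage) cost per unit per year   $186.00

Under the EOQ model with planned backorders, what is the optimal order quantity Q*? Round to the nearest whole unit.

Q* = √(2DS/H) · √((H + b)/b)
   = √(2 × 21,820 × 190 / 15.9) · √((15.9 + 186) / 186)
   = 722.139 × 1.0419 ≈ 752.37

752 units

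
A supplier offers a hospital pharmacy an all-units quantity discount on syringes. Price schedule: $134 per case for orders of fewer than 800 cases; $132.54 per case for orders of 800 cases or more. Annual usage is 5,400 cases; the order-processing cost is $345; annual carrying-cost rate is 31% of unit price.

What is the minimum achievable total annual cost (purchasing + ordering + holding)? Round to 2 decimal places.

$734,479.71

H₁ = 31%×$134 = $41.5400;  H₂ = 31%×$132.54 = $41.0874
EOQ₁ = √(2×5,400×345/41.5400) = 299.49  (< 800, feasible at tier 1)
EOQ₂ = √(2×5,400×345/41.0874) = 301.14  (< 800 → use Q = 800 at tier-2 price)
TC(tier 1 (EOQ₁), Q≈299.5) = $736,040.98
TC(tier 2, Q≈800.0) = $734,479.71
Minimum at tier 2: $734,479.71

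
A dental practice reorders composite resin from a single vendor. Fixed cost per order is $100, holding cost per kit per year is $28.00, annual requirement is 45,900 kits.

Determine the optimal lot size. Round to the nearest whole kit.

573 kits

Q* = √(2·D·S / H) = √(2·45,900·100 / 28) = √327,857.1 ≈ 572.59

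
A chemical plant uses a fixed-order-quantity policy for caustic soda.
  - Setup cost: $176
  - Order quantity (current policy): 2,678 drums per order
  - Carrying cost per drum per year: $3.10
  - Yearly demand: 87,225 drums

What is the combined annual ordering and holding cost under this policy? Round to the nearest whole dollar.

Orders/yr = 87,225/2,678 = 32.571; ordering cost = 32.571 × $176 = $5,732.49
Average inventory = 2,678/2 = 1339; holding cost = 1339 × $3.1 = $4,150.90
Total = $5,732.49 + $4,150.90 = $9,883.39

$9,883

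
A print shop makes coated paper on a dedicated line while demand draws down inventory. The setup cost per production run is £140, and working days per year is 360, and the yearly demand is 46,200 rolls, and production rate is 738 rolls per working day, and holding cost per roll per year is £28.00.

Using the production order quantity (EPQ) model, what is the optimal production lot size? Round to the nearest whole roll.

748 rolls

Daily demand d = 46,200/360 = 128.333; p = 738; 1 − d/p = 0.82611
EPQ = √(2DS / (H(1 − d/p)))
    = √(2 × 46,200 × 140 / (28 × 0.82611)) ≈ 747.83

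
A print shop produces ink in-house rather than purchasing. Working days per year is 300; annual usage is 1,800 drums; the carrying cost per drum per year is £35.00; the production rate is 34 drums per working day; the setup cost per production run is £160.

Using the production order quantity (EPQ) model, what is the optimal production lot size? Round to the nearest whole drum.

Daily demand d = 1,800/300 = 6.000; p = 34; 1 − d/p = 0.82353
EPQ = √(2DS / (H(1 − d/p)))
    = √(2 × 1,800 × 160 / (35 × 0.82353)) ≈ 141.36

141 drums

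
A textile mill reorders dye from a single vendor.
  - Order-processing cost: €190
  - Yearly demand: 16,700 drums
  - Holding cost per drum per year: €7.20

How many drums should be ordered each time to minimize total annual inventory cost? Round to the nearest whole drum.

939 drums

2DS/H = 2·16,700·190/7.2 = 881,388.89
EOQ = √881,388.89 ≈ 938.82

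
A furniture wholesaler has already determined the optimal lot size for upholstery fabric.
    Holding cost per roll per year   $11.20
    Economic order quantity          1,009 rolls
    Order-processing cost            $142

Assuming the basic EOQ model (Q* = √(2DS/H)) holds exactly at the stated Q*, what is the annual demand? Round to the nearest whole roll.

EOQ relation: Q² = 2DS/H, so rearrange for the unknown.
D = Q²H / (2S) = 1,009² × 11.2 / (2 × 142) = 40,149.67

40,150 rolls per year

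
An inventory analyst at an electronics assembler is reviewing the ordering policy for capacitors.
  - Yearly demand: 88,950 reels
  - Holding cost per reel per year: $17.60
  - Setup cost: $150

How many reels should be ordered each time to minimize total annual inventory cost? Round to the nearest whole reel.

1,231 reels

EOQ = √(2DS/H) = √(2 × 88,950 × 150 / 17.6)
    = √(1,516,193.18) ≈ 1,231.34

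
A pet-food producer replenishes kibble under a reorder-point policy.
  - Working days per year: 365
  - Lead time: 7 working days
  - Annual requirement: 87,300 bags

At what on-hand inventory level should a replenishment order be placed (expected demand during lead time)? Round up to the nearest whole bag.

Daily demand d = 87,300 / 365 = 239.178 bags/day
Demand during lead time = 239.178 × 7 = 1,674.25
Reorder point = 1,674.25 → round up

1,675 bags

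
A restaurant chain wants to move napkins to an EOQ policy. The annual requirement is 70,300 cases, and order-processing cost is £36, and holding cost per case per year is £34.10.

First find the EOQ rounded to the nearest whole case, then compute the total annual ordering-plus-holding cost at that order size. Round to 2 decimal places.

2DS/H = 2·70,300·36/34.1 = 148,434.02
EOQ = √148,434.02 ≈ 385.27 → Q = 385 cases
Orders/yr = 70,300/385 = 182.597; ordering cost = 182.597 × £36 = £6,573.51
Average inventory = 385/2 = 192.5; holding cost = 192.5 × £34.1 = £6,564.25
Total = £6,573.51 + £6,564.25 = £13,137.76

£13,137.76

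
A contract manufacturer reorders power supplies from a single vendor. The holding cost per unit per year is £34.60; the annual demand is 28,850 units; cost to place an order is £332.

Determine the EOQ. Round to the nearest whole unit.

744 units

Q* = √(2·D·S / H) = √(2·28,850·332 / 34.6) = √553,653.2 ≈ 744.08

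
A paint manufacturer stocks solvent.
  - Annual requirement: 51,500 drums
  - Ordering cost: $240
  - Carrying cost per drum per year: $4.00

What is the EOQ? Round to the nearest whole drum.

2,486 drums

Q* = √(2·D·S / H) = √(2·51,500·240 / 4) = √6,180,000.0 ≈ 2,485.96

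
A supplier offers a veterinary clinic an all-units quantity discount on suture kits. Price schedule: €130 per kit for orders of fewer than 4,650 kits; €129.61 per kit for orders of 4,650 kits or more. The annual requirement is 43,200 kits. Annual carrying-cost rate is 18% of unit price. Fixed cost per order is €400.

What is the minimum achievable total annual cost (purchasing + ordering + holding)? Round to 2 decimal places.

€5,644,437.72

H₁ = 18%×€130 = €23.4000;  H₂ = 18%×€129.61 = €23.3298
EOQ₁ = √(2×43,200×400/23.4000) = 1,215.29  (< 4,650, feasible at tier 1)
EOQ₂ = √(2×43,200×400/23.3298) = 1,217.11  (< 4,650 → use Q = 4,650 at tier-2 price)
TC(tier 1 (EOQ₁), Q≈1,215.3) = €5,644,437.72
TC(tier 2, Q≈4,650.0) = €5,657,109.91
Minimum at tier 1 (EOQ₁): €5,644,437.72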